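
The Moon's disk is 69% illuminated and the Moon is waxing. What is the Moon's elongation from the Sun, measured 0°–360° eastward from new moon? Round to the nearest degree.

cos θ = 1 − 2f = -0.380, giving a principal value of 112.3°.
Waxing ⇒ before full, so θ = 112.3°.

112°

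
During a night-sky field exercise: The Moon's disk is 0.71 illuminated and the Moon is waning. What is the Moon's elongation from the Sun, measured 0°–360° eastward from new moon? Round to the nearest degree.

Invert f = (1 − cos θ)/2 to get cos θ = 1 − 2(0.71) = -0.420, hence θ₀ = arccos -0.420 = 114.8°.
Waning ⇒ past full, so θ = 360° − 114.8° = 245.2°.

245°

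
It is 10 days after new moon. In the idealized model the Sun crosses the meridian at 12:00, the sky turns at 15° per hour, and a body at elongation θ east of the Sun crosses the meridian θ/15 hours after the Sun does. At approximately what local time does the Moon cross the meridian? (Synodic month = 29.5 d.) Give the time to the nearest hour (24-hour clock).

Phase angle: θ = 360°·(10 d)/(29.5 d) = 122.0°.
Delay after the Sun = 122.0° / (15°/h) ≈ 8.14 h.
12:00 + 8.14 h ≈ 20:08 → 20:00 to the nearest hour.

20:00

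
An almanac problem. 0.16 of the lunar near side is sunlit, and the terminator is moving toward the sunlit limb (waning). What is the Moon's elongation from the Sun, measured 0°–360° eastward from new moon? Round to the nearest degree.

313°

cos θ = 1 − 2f = 0.680, giving a principal value of 47.2°.
Since the Moon is past full (waning), take the reflex angle: θ = 360° − 47.2° = 312.8°.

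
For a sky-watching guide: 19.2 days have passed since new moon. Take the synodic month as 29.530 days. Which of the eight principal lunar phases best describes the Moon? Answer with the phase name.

waning gibbous

At 19.2/29.530 of the cycle, θ ≈ 234° — the waning gibbous range.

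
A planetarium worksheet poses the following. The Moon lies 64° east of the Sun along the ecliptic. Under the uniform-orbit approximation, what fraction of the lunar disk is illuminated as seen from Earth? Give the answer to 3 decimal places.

0.281

Half-versine of 64°: (1 − 0.438)/2 = 0.281.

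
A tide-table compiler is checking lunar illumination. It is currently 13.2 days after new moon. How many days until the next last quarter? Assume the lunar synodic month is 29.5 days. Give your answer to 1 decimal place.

8.9 days

Last quarter is 0.75 of the way through the cycle: age 0.75 × 29.5 = 22.125 d.
That is 22.125 − 13.2 = 8.925 days ahead.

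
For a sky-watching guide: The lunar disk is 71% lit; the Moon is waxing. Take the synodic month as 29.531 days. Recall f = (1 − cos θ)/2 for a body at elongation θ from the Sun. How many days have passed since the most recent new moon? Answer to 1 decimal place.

9.4 days

From f = (1 − cos θ)/2: cos θ = 1 − 2×0.71 = -0.420; arccos → 114.8°.
Waxing ⇒ before full, so θ = 114.8°.
That fraction of the synodic month is 114.8/360 × 29.531 d ≈ 9.42 d.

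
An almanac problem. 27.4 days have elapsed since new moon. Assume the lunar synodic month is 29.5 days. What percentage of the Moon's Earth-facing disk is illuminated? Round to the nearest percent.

5%

Phase angle: θ = 360°·(27.4 d)/(29.5 d) = 334.4°.
With cos θ = 0.902, the lit fraction is (1 − 0.902)/2 ≈ 0.049, so 5%.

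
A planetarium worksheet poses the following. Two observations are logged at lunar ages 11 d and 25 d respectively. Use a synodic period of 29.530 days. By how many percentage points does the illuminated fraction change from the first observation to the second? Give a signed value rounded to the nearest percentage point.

-63 pp

θ₁ = 360° × 11/29.530 = 134.1°, f₁ = (1 − cos θ₁)/2 = 0.848.
θ₂ = 360° × 25/29.530 = 304.8°, f₂ = (1 − cos θ₂)/2 = 0.215.
Change = f₂ − f₁ = -0.633 → -63 percentage points.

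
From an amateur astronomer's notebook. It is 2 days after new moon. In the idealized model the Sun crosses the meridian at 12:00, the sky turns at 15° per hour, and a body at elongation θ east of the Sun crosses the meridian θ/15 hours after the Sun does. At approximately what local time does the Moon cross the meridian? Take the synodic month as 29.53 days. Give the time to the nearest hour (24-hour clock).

Elongation θ = 360° × 2/29.53 ≈ 24.4°.
Delay after the Sun = 24.4° / (15°/h) ≈ 1.63 h.
12:00 + 1.63 h ≈ 13:38 → 14:00 to the nearest hour.

14:00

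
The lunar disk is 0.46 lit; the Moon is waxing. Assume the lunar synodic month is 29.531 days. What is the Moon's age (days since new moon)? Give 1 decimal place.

7.0 days

Invert f = (1 − cos θ)/2 to get cos θ = 1 − 2(0.46) = 0.080, hence θ₀ = arccos 0.080 = 85.4°.
Before full moon the principal value applies: θ = 85.4°.
At 360°/29.531 d per day, 85.4° corresponds to 7.01 days.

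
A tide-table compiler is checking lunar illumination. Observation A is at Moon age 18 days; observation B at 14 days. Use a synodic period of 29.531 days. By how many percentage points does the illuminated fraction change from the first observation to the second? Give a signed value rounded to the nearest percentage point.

θ₁ = 360° × 18/29.531 = 219.4°, f₁ = (1 − cos θ₁)/2 = 0.886.
θ₂ = 360° × 14/29.531 = 170.7°, f₂ = (1 − cos θ₂)/2 = 0.993.
Change = f₂ − f₁ = +0.107 → +11 percentage points.

+11 percentage points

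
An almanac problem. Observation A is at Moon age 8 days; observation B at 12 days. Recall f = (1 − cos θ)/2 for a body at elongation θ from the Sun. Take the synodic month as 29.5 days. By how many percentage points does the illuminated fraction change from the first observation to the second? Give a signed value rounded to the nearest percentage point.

+35 pp

First observation: θ = 360°·8/29.5 = 97.6°, so f = 0.566.
Second observation: θ = 146.4°, f = 0.917.
Δf = 0.917 − 0.566 = +0.350, i.e. +35 pp.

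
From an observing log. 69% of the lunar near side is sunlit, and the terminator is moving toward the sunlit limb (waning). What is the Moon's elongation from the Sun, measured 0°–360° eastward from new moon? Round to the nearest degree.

From f = (1 − cos θ)/2: cos θ = 1 − 2×0.69 = -0.380; arccos → 112.3°.
Since the Moon is past full (waning), take the reflex angle: θ = 360° − 112.3° = 247.7°.

248°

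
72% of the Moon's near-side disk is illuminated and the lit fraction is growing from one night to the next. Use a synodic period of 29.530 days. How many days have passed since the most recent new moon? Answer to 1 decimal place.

9.5 days

cos θ = 1 − 2f = -0.440, giving a principal value of 116.1°.
Before full moon the principal value applies: θ = 116.1°.
At 360°/29.530 d per day, 116.1° corresponds to 9.52 days.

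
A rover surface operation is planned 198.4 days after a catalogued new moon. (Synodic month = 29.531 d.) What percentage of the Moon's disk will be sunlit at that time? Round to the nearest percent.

60%

198.4/29.531 = 6.718 lunations, so 6 complete cycles and 21.21 d into the next.
Elongation θ = 360° × 21.21/29.531 ≈ 258.6°.
Illuminated fraction = (1 − cos 258.6°)/2 = (1 − (-0.197))/2 ≈ 0.599, so 60%.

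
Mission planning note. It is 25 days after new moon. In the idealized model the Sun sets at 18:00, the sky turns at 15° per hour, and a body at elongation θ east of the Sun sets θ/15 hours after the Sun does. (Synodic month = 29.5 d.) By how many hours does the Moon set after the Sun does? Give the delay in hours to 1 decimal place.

Elongation θ = 360° × 25/29.5 ≈ 305.1°.
The Moon trails the Sun by θ/15 = 305.1/15 ≈ 20.34 hours.
So the Moon sets 20.34 h after the Sun.

20.3 h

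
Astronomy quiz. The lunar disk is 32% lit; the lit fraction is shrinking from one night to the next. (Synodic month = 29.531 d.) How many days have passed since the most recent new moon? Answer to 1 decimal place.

From f = (1 − cos θ)/2: cos θ = 1 − 2×0.32 = 0.360; arccos → 68.9°.
Waning ⇒ past full, so θ = 360° − 68.9° = 291.1°.
Age = 29.531 × 291.1°/360° ≈ 23.88 days.

23.9 days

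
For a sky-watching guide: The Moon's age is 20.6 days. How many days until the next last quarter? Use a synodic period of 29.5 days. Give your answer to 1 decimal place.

Last quarter is 0.75 of the way through the cycle: age 0.75 × 29.5 = 22.125 d.
That is 22.125 − 20.6 = 1.525 days ahead.

1.5 days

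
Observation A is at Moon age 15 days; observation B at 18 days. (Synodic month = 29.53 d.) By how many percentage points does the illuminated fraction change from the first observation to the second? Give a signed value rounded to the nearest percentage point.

-11 percentage points

First observation: θ = 360°·15/29.53 = 182.9°, so f = 0.999.
Second observation: θ = 219.4°, f = 0.886.
Δf = 0.886 − 0.999 = -0.113, i.e. -11 pp.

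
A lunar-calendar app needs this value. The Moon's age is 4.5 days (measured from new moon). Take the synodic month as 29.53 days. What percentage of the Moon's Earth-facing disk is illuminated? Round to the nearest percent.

21%

Elongation θ = 360° × 4.5/29.53 ≈ 54.9°.
Illuminated fraction = (1 − cos 54.9°)/2 = (1 − 0.576)/2 ≈ 0.212, so 21%.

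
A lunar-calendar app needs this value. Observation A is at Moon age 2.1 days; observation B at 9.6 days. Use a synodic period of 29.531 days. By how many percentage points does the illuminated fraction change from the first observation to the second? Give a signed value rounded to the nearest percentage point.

θ₁ = 360° × 2.1/29.531 = 25.6°, f₁ = (1 − cos θ₁)/2 = 0.049.
θ₂ = 360° × 9.6/29.531 = 117.0°, f₂ = (1 − cos θ₂)/2 = 0.727.
Change = f₂ − f₁ = +0.678 → +68 percentage points.

+68 pp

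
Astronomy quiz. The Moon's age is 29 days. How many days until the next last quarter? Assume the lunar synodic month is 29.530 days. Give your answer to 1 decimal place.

Last quarter occurs at elongation 270°, i.e. at age 29.530 × 270/360 = 22.148 d.
This lunation's last quarter (22.148 d) has passed, so add one period: 51.678 − 29 = 22.678 days.

22.7 days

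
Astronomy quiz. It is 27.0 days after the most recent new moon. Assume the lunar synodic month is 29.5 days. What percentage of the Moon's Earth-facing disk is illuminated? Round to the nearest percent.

7%

Phase angle: θ = 360°·(27.0 d)/(29.5 d) = 329.5°.
With cos θ = 0.862, the lit fraction is (1 − 0.862)/2 ≈ 0.069, so 7%.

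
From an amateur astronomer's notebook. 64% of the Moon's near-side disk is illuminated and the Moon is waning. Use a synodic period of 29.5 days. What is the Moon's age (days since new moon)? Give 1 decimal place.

20.8 days

From f = (1 − cos θ)/2: cos θ = 1 − 2×0.64 = -0.280; arccos → 106.3°.
Since the Moon is past full (waning), take the reflex angle: θ = 360° − 106.3° = 253.7°.
At 360°/29.5 d per day, 253.7° corresponds to 20.79 days.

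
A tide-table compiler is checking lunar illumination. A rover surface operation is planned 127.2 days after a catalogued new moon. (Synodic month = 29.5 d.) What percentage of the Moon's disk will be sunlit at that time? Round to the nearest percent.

Reduce mod P: 127.2 − 4×29.5 = 9.20 d into the current lunation.
The Moon has covered 9.20/29.5 of its cycle, so θ ≈ 360° × 9.20/29.5 = 112.3°.
Illuminated fraction = (1 − cos 112.3°)/2 = (1 − (-0.379))/2 ≈ 0.689, so 69%.

69%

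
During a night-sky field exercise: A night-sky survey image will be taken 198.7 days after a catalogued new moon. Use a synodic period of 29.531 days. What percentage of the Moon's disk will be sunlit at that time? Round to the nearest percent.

57%

Reduce mod P: 198.7 − 6×29.531 = 21.51 d into the current lunation.
The Moon has covered 21.51/29.531 of its cycle, so θ ≈ 360° × 21.51/29.531 = 262.3°.
cos 262.3° = (-0.135), so f = (1 − (-0.135))/2 = 0.567, so 57%.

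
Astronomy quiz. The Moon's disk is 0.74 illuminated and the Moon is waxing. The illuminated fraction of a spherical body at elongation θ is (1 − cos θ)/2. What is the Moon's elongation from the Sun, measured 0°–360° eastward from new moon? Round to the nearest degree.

Invert f = (1 − cos θ)/2 to get cos θ = 1 − 2(0.74) = -0.480, hence θ₀ = arccos -0.480 = 118.7°.
The Moon is waxing (0°–180°), so θ = 118.7° directly.

119°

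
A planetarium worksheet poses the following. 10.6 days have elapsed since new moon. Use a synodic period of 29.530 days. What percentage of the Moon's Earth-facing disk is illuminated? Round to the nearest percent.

82%

Elongation θ = 360° × 10.6/29.530 ≈ 129.2°.
With cos θ = (-0.632), the lit fraction is (1 − (-0.632))/2 ≈ 0.816, so 82%.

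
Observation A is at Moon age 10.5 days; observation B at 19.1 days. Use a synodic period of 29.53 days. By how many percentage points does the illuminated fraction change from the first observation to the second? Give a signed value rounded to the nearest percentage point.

θ₁ = 360° × 10.5/29.53 = 128.0°, f₁ = (1 − cos θ₁)/2 = 0.808.
θ₂ = 360° × 19.1/29.53 = 232.8°, f₂ = (1 − cos θ₂)/2 = 0.802.
Change = f₂ − f₁ = -0.006 → -1 percentage points.

-1 pp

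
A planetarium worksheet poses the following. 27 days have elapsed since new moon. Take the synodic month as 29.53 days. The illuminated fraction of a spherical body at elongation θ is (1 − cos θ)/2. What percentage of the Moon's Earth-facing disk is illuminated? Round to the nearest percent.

The Moon has covered 27/29.53 of its cycle, so θ ≈ 360° × 27/29.53 = 329.2°.
cos 329.2° = 0.859, so f = (1 − 0.859)/2 = 0.071, so 7%.

7%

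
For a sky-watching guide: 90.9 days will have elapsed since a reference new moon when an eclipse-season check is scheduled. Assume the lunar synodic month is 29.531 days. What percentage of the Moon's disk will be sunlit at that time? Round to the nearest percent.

6%

Reduce mod P: 90.9 − 3×29.531 = 2.31 d into the current lunation.
Phase angle: θ = 360°·(2.31 d)/(29.531 d) = 28.1°.
With cos θ = 0.882, the lit fraction is (1 − 0.882)/2 ≈ 0.059, so 6%.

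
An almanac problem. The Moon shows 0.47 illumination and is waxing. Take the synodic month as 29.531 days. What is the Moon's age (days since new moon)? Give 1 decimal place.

cos θ = 1 − 2f = 0.060, giving a principal value of 86.6°.
Before full moon the principal value applies: θ = 86.6°.
Age = 29.531 × 86.6°/360° ≈ 7.10 days.

7.1 days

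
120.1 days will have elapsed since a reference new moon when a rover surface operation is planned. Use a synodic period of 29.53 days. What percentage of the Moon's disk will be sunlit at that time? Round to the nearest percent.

4%

120.1/29.53 = 4.067 lunations, so 4 complete cycles and 1.98 d into the next.
Phase angle: θ = 360°·(1.98 d)/(29.53 d) = 24.1°.
Illuminated fraction = (1 − cos 24.1°)/2 = (1 − 0.913)/2 ≈ 0.044, so 4%.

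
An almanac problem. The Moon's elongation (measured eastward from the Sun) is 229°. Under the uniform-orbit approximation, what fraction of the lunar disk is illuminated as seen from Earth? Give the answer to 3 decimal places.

Half-versine of 229°: (1 − (-0.656))/2 = 0.828.

0.828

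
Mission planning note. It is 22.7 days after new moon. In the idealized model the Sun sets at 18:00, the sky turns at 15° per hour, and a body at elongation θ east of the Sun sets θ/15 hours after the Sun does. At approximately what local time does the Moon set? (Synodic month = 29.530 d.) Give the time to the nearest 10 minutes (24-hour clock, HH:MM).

12:30

The Moon has covered 22.7/29.530 of its cycle, so θ ≈ 360° × 22.7/29.530 = 276.7°.
The Moon trails the Sun by θ/15 = 276.7/15 ≈ 18.45 hours.
18:00 + 18.449 h ≈ 12:27 → 12:30 to the nearest ten minutes.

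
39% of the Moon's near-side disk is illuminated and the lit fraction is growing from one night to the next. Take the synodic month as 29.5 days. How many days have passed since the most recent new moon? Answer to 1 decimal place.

6.3 days

cos θ = 1 − 2f = 0.220, giving a principal value of 77.3°.
Before full moon the principal value applies: θ = 77.3°.
At 360°/29.5 d per day, 77.3° corresponds to 6.33 days.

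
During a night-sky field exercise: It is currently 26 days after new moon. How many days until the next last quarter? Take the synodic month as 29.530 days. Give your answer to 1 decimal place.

25.7 days

Last quarter occurs at elongation 270°, i.e. at age 29.530 × 270/360 = 22.148 d.
This lunation's last quarter (22.148 d) has passed, so add one period: 51.678 − 26 = 25.678 days.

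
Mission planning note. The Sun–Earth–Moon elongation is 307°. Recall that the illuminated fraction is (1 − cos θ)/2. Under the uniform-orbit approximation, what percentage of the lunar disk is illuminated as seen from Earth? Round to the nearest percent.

Half-versine of 307°: (1 − 0.602)/2 = 0.199, i.e. 20%.

20%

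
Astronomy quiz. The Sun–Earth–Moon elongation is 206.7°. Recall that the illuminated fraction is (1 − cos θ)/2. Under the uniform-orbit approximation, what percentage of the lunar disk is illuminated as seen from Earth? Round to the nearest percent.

95%

cos 206.7° = (-0.893), so f = (1 − (-0.893))/2 = 0.947, i.e. 95%.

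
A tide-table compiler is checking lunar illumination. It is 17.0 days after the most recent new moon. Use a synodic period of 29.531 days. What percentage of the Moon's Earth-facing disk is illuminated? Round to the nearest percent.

Elongation θ = 360° × 17.0/29.531 ≈ 207.2°.
With cos θ = (-0.889), the lit fraction is (1 − (-0.889))/2 ≈ 0.945, so 94%.

94%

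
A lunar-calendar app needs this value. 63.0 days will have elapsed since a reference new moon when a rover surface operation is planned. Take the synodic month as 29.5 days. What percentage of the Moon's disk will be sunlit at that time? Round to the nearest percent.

17%

Reduce mod P: 63.0 − 2×29.5 = 4.00 d into the current lunation.
Phase angle: θ = 360°·(4.00 d)/(29.5 d) = 48.8°.
With cos θ = 0.659, the lit fraction is (1 − 0.659)/2 ≈ 0.171, so 17%.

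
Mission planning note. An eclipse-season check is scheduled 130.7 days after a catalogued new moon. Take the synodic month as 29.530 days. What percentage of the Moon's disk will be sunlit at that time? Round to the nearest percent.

95%

130.7 d spans 4 complete synodic months (4 × 29.530 = 118.12 d) plus 12.58 d.
Elongation θ = 360° × 12.58/29.530 ≈ 153.4°.
With cos θ = (-0.894), the lit fraction is (1 − (-0.894))/2 ≈ 0.947, so 95%.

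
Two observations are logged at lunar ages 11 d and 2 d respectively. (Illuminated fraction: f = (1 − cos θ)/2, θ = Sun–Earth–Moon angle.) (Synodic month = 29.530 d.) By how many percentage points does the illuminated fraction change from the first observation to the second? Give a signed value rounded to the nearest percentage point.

-80 pp

θ₁ = 360° × 11/29.530 = 134.1°, f₁ = (1 − cos θ₁)/2 = 0.848.
θ₂ = 360° × 2/29.530 = 24.4°, f₂ = (1 − cos θ₂)/2 = 0.045.
Change = f₂ − f₁ = -0.803 → -80 percentage points.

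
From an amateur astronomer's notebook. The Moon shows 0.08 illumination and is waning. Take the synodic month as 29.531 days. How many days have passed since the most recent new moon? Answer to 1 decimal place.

26.8 days

Invert f = (1 − cos θ)/2 to get cos θ = 1 − 2(0.08) = 0.840, hence θ₀ = arccos 0.840 = 32.9°.
Waning ⇒ past full, so θ = 360° − 32.9° = 327.1°.
Age = 29.531 × 327.1°/360° ≈ 26.84 days.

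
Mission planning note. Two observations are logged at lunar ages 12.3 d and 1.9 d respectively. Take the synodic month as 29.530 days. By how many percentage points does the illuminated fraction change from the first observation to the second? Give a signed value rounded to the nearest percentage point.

First observation: θ = 360°·12.3/29.530 = 149.9°, so f = 0.933.
Second observation: θ = 23.2°, f = 0.040.
Δf = 0.040 − 0.933 = -0.892, i.e. -89 pp.

-89 percentage points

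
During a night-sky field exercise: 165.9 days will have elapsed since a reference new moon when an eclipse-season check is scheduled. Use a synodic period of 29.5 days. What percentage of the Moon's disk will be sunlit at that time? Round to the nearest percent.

86%

Reduce mod P: 165.9 − 5×29.5 = 18.40 d into the current lunation.
Elongation θ = 360° × 18.40/29.5 ≈ 224.5°.
cos 224.5° = (-0.713), so f = (1 − (-0.713))/2 = 0.856, so 86%.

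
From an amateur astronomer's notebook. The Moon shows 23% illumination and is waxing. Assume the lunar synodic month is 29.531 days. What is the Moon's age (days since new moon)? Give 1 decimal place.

From f = (1 − cos θ)/2: cos θ = 1 − 2×0.23 = 0.540; arccos → 57.3°.
Waxing ⇒ before full, so θ = 57.3°.
At 360°/29.531 d per day, 57.3° corresponds to 4.70 days.

4.7 days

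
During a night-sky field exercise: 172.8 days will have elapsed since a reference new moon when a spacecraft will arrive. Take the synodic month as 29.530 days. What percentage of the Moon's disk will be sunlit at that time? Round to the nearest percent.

Reduce mod P: 172.8 − 5×29.530 = 25.15 d into the current lunation.
Elongation θ = 360° × 25.15/29.530 ≈ 306.6°.
Illuminated fraction = (1 − cos 306.6°)/2 = (1 − 0.596)/2 ≈ 0.202, so 20%.

20%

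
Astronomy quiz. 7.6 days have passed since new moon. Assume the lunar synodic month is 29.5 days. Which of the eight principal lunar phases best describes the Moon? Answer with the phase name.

first quarter

θ ≈ 360° × 7.6/29.5 = 93°, which falls in the first quarter sector.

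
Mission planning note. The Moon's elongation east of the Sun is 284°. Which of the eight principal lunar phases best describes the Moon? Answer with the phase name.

last quarter

284° lies in the last quarter sector of the 8-phase cycle.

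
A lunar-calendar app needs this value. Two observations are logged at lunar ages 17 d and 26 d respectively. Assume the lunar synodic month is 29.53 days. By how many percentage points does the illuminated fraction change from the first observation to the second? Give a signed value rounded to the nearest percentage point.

θ₁ = 360° × 17/29.53 = 207.2°, f₁ = (1 − cos θ₁)/2 = 0.945.
θ₂ = 360° × 26/29.53 = 317.0°, f₂ = (1 − cos θ₂)/2 = 0.135.
Change = f₂ − f₁ = -0.810 → -81 percentage points.

-81 pp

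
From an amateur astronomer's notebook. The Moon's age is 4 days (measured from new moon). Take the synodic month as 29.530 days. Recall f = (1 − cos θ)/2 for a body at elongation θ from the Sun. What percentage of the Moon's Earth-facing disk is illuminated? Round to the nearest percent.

The Moon has covered 4/29.530 of its cycle, so θ ≈ 360° × 4/29.530 = 48.8°.
With cos θ = 0.659, the lit fraction is (1 − 0.659)/2 ≈ 0.170, so 17%.

17%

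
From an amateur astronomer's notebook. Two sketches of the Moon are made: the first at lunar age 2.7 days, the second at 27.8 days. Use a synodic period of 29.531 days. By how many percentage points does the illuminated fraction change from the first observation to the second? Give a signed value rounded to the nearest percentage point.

θ₁ = 360° × 2.7/29.531 = 32.9°, f₁ = (1 − cos θ₁)/2 = 0.080.
θ₂ = 360° × 27.8/29.531 = 338.9°, f₂ = (1 − cos θ₂)/2 = 0.034.
Change = f₂ − f₁ = -0.047 → -5 percentage points.

-5 percentage points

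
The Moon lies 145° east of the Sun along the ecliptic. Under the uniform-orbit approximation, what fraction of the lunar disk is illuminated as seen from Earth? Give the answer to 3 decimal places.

0.910

cos 145° = (-0.819), so f = (1 − (-0.819))/2 = 0.910.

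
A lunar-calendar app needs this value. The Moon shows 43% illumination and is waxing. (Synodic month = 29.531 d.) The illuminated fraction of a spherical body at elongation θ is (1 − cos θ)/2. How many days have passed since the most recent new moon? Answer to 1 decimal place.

6.7 days

Invert f = (1 − cos θ)/2 to get cos θ = 1 − 2(0.43) = 0.140, hence θ₀ = arccos 0.140 = 82.0°.
The Moon is waxing (0°–180°), so θ = 82.0° directly.
Age = 29.531 × 82.0°/360° ≈ 6.72 days.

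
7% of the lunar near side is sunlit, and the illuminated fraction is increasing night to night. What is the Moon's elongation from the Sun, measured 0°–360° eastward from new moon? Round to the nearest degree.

From f = (1 − cos θ)/2: cos θ = 1 − 2×0.07 = 0.860; arccos → 30.7°.
The Moon is waxing (0°–180°), so θ = 30.7° directly.

31°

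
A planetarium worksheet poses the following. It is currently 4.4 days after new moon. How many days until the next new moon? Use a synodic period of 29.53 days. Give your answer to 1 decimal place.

One full lunation from the last new moon is 29.53 d; remaining = 29.53 − 4.4 = 25.130 d.

25.1 days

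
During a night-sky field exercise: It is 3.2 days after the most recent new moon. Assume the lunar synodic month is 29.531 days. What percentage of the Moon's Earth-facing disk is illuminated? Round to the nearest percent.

The Moon has covered 3.2/29.531 of its cycle, so θ ≈ 360° × 3.2/29.531 = 39.0°.
cos 39.0° = 0.777, so f = (1 − 0.777)/2 = 0.111, so 11%.

11%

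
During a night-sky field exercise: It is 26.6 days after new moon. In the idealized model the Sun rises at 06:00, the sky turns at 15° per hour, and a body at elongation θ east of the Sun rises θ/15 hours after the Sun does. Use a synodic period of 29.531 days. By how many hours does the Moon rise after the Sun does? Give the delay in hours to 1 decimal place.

21.6 h

The Moon has covered 26.6/29.531 of its cycle, so θ ≈ 360° × 26.6/29.531 = 324.3°.
The Moon trails the Sun by θ/15 = 324.3/15 ≈ 21.62 hours.
So the Moon rises 21.62 h after the Sun.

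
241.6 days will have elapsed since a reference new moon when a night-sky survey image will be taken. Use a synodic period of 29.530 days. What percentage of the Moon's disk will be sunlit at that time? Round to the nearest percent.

29%

Reduce mod P: 241.6 − 8×29.530 = 5.36 d into the current lunation.
Elongation θ = 360° × 5.36/29.530 ≈ 65.3°.
cos 65.3° = 0.417, so f = (1 − 0.417)/2 = 0.291, so 29%.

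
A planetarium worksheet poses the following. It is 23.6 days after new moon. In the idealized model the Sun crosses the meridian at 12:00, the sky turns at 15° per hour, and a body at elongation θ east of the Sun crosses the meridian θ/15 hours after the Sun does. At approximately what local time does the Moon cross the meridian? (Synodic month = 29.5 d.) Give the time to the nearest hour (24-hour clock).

The Moon has covered 23.6/29.5 of its cycle, so θ ≈ 360° × 23.6/29.5 = 288.0°.
Delay after the Sun = 288.0° / (15°/h) ≈ 19.20 h.
12:00 + 19.20 h ≈ 07:12 → 07:00 to the nearest hour.

07:00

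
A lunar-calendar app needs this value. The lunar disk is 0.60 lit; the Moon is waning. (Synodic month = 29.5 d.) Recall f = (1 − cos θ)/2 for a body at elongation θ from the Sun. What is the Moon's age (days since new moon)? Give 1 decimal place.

21.2 days

Invert f = (1 − cos θ)/2 to get cos θ = 1 − 2(0.60) = -0.200, hence θ₀ = arccos -0.200 = 101.5°.
A waning Moon lies in 180°–360°, so θ = 360° − 101.5° = 258.5°.
That fraction of the synodic month is 258.5/360 × 29.5 d ≈ 21.18 d.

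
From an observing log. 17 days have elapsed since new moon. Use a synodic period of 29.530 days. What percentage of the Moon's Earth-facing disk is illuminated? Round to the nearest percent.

94%

The Moon has covered 17/29.530 of its cycle, so θ ≈ 360° × 17/29.530 = 207.2°.
Illuminated fraction = (1 − cos 207.2°)/2 = (1 − (-0.889))/2 ≈ 0.945, so 94%.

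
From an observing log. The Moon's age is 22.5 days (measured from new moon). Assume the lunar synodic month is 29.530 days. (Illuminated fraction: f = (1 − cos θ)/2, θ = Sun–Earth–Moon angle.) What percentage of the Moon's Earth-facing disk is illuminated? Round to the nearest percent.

Elongation θ = 360° × 22.5/29.530 ≈ 274.3°.
With cos θ = 0.075, the lit fraction is (1 − 0.075)/2 ≈ 0.463, so 46%.

46%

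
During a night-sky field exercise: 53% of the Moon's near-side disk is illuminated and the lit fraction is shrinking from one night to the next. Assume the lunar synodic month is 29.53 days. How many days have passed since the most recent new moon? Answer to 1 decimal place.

21.9 days

Invert f = (1 − cos θ)/2 to get cos θ = 1 − 2(0.53) = -0.060, hence θ₀ = arccos -0.060 = 93.4°.
Waning ⇒ past full, so θ = 360° − 93.4° = 266.6°.
Age = 29.53 × 266.6°/360° ≈ 21.87 days.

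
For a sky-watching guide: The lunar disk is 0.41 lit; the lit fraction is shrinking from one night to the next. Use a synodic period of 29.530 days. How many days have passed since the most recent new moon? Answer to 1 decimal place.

cos θ = 1 − 2f = 0.180, giving a principal value of 79.6°.
A waning Moon lies in 180°–360°, so θ = 360° − 79.6° = 280.4°.
Age = 29.530 × 280.4°/360° ≈ 23.00 days.

23.0 days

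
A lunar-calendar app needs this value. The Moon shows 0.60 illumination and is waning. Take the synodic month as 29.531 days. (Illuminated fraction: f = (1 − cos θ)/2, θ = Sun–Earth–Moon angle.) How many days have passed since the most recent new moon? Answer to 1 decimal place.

21.2 days

cos θ = 1 − 2f = -0.200, giving a principal value of 101.5°.
A waning Moon lies in 180°–360°, so θ = 360° − 101.5° = 258.5°.
At 360°/29.531 d per day, 258.5° corresponds to 21.20 days.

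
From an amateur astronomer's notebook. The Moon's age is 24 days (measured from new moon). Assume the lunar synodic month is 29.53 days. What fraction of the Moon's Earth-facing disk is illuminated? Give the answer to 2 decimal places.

Phase angle: θ = 360°·(24 d)/(29.53 d) = 292.6°.
With cos θ = 0.384, the lit fraction is (1 − 0.384)/2 ≈ 0.308.

0.31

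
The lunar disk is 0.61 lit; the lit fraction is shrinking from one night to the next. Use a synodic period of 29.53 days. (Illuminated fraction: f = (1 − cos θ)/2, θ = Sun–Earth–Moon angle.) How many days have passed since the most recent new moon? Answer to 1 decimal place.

From f = (1 − cos θ)/2: cos θ = 1 − 2×0.61 = -0.220; arccos → 102.7°.
A waning Moon lies in 180°–360°, so θ = 360° − 102.7° = 257.3°.
That fraction of the synodic month is 257.3/360 × 29.53 d ≈ 21.11 d.

21.1 days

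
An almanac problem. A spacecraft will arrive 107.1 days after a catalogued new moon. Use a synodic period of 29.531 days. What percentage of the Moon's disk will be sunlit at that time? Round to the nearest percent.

85%

Reduce mod P: 107.1 − 3×29.531 = 18.51 d into the current lunation.
The Moon has covered 18.51/29.531 of its cycle, so θ ≈ 360° × 18.51/29.531 = 225.6°.
Illuminated fraction = (1 − cos 225.6°)/2 = (1 − (-0.700))/2 ≈ 0.850, so 85%.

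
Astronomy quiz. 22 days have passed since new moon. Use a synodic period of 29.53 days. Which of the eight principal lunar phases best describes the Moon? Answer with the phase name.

At 22/29.53 of the cycle, θ ≈ 268° — the last quarter range.

last quarter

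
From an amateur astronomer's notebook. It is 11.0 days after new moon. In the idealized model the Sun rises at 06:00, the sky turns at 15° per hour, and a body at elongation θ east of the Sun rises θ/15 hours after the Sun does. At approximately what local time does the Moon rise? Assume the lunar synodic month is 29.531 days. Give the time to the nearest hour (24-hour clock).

15:00

Phase angle: θ = 360°·(11.0 d)/(29.531 d) = 134.1°.
The Moon trails the Sun by θ/15 = 134.1/15 ≈ 8.94 hours.
06:00 + 8.94 h ≈ 14:56 → 15:00 to the nearest hour.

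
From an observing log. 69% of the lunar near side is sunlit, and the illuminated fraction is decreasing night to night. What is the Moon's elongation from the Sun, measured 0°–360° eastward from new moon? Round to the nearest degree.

cos θ = 1 − 2f = -0.380, giving a principal value of 112.3°.
Waning ⇒ past full, so θ = 360° − 112.3° = 247.7°.

248°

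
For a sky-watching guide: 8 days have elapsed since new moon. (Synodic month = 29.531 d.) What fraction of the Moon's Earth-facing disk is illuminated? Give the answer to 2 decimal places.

0.57

Phase angle: θ = 360°·(8 d)/(29.531 d) = 97.5°.
cos 97.5° = (-0.131), so f = (1 − (-0.131))/2 = 0.565.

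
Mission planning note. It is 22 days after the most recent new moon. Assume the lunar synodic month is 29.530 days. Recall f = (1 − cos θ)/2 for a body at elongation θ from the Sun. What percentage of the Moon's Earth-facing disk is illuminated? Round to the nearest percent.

Elongation θ = 360° × 22/29.530 ≈ 268.2°.
With cos θ = (-0.031), the lit fraction is (1 − (-0.031))/2 ≈ 0.516, so 52%.

52%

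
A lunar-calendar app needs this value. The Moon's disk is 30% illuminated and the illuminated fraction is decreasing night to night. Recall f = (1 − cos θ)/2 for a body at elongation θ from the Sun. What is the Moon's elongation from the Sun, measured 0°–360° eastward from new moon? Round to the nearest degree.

294°

Invert f = (1 − cos θ)/2 to get cos θ = 1 − 2(0.30) = 0.400, hence θ₀ = arccos 0.400 = 66.4°.
Waning ⇒ past full, so θ = 360° − 66.4° = 293.6°.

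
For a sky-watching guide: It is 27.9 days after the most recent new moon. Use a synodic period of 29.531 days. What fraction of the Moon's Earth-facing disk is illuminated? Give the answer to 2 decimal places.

0.03

Phase angle: θ = 360°·(27.9 d)/(29.531 d) = 340.1°.
Illuminated fraction = (1 − cos 340.1°)/2 = (1 − 0.940)/2 ≈ 0.030.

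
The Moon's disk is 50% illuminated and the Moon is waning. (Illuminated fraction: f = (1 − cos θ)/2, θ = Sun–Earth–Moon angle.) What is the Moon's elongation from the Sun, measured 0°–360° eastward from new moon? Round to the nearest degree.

270°

cos θ = 1 − 2f = 0.000, giving a principal value of 90.0°.
A waning Moon lies in 180°–360°, so θ = 360° − 90.0° = 270.0°.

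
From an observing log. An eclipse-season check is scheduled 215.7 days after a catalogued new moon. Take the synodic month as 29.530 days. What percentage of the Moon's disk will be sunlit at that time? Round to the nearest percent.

67%

Reduce mod P: 215.7 − 7×29.530 = 8.99 d into the current lunation.
Phase angle: θ = 360°·(8.99 d)/(29.530 d) = 109.6°.
cos 109.6° = (-0.335), so f = (1 − (-0.335))/2 = 0.668, so 67%.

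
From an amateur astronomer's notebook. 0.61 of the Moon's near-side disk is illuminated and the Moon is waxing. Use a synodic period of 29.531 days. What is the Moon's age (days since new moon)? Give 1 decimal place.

8.4 days

From f = (1 − cos θ)/2: cos θ = 1 − 2×0.61 = -0.220; arccos → 102.7°.
Waxing ⇒ before full, so θ = 102.7°.
At 360°/29.531 d per day, 102.7° corresponds to 8.43 days.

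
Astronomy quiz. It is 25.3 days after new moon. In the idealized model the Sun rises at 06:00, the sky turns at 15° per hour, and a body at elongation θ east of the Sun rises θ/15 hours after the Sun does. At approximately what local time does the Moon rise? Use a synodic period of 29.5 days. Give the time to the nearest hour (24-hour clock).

The Moon has covered 25.3/29.5 of its cycle, so θ ≈ 360° × 25.3/29.5 = 308.7°.
Delay after the Sun = 308.7° / (15°/h) ≈ 20.58 h.
06:00 + 20.58 h ≈ 02:35 → 03:00 to the nearest hour.

03:00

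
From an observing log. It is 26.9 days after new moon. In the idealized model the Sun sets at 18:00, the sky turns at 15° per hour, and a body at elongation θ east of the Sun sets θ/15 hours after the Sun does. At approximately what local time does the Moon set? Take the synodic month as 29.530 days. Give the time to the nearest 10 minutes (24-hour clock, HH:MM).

Phase angle: θ = 360°·(26.9 d)/(29.530 d) = 327.9°.
The Moon trails the Sun by θ/15 = 327.9/15 ≈ 21.86 hours.
18:00 + 21.863 h ≈ 15:52 → 15:50 to the nearest ten minutes.

15:50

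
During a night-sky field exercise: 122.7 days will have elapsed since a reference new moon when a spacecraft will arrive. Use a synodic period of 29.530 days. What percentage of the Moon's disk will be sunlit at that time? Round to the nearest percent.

22%

122.7/29.530 = 4.155 lunations, so 4 complete cycles and 4.58 d into the next.
Elongation θ = 360° × 4.58/29.530 ≈ 55.8°.
cos 55.8° = 0.562, so f = (1 − 0.562)/2 = 0.219, so 22%.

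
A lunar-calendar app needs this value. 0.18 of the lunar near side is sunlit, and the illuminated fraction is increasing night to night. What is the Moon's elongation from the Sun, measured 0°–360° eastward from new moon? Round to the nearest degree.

From f = (1 − cos θ)/2: cos θ = 1 − 2×0.18 = 0.640; arccos → 50.2°.
The Moon is waxing (0°–180°), so θ = 50.2° directly.

50°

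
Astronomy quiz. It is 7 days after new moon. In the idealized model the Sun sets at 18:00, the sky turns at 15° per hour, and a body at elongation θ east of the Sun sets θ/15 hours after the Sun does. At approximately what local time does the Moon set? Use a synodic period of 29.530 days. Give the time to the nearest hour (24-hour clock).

00:00

Phase angle: θ = 360°·(7 d)/(29.530 d) = 85.3°.
At 15° of sky rotation per hour, 85.3° corresponds to a 5.69 h lag.
18:00 + 5.69 h ≈ 23:41 → 00:00 to the nearest hour.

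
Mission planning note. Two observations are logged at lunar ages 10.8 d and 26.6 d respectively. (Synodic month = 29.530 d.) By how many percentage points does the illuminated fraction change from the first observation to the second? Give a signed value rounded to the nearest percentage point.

-74 percentage points

First observation: θ = 360°·10.8/29.530 = 131.7°, so f = 0.832.
Second observation: θ = 324.3°, f = 0.094.
Δf = 0.094 − 0.832 = -0.738, i.e. -74 pp.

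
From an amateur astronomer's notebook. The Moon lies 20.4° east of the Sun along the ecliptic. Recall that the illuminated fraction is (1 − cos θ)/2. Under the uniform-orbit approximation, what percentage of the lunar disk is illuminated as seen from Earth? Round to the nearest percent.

Half-versine of 20.4°: (1 − 0.937)/2 = 0.031, i.e. 3%.

3%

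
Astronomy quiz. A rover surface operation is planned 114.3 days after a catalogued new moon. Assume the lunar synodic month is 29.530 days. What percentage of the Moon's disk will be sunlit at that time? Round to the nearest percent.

16%

114.3/29.530 = 3.871 lunations, so 3 complete cycles and 25.71 d into the next.
The Moon has covered 25.71/29.530 of its cycle, so θ ≈ 360° × 25.71/29.530 = 313.4°.
Illuminated fraction = (1 − cos 313.4°)/2 = (1 − 0.687)/2 ≈ 0.156, so 16%.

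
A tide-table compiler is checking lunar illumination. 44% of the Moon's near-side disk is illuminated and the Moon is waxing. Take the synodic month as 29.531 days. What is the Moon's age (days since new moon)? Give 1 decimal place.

6.8 days

Invert f = (1 − cos θ)/2 to get cos θ = 1 − 2(0.44) = 0.120, hence θ₀ = arccos 0.120 = 83.1°.
Waxing ⇒ before full, so θ = 83.1°.
At 360°/29.531 d per day, 83.1° corresponds to 6.82 days.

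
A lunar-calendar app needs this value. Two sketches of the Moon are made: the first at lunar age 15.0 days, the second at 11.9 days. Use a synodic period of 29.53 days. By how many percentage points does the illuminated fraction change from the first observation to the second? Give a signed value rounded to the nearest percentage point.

First observation: θ = 360°·15.0/29.53 = 182.9°, so f = 0.999.
Second observation: θ = 145.1°, f = 0.910.
Δf = 0.910 − 0.999 = -0.089, i.e. -9 pp.

-9 percentage points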